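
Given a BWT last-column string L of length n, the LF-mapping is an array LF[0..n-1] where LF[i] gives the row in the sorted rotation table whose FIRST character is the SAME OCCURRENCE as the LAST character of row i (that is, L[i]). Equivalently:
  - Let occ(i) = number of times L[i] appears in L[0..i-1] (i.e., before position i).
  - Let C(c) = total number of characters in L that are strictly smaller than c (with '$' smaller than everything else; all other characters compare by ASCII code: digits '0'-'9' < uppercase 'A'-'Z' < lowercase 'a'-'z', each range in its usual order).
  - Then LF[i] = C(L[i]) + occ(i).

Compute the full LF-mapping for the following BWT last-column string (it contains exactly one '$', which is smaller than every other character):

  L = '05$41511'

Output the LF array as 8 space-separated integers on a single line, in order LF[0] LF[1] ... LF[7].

Answer: 1 6 0 5 2 7 3 4

Derivation:
Char counts: '$':1, '0':1, '1':3, '4':1, '5':2
C (first-col start): C('$')=0, C('0')=1, C('1')=2, C('4')=5, C('5')=6
L[0]='0': occ=0, LF[0]=C('0')+0=1+0=1
L[1]='5': occ=0, LF[1]=C('5')+0=6+0=6
L[2]='$': occ=0, LF[2]=C('$')+0=0+0=0
L[3]='4': occ=0, LF[3]=C('4')+0=5+0=5
L[4]='1': occ=0, LF[4]=C('1')+0=2+0=2
L[5]='5': occ=1, LF[5]=C('5')+1=6+1=7
L[6]='1': occ=1, LF[6]=C('1')+1=2+1=3
L[7]='1': occ=2, LF[7]=C('1')+2=2+2=4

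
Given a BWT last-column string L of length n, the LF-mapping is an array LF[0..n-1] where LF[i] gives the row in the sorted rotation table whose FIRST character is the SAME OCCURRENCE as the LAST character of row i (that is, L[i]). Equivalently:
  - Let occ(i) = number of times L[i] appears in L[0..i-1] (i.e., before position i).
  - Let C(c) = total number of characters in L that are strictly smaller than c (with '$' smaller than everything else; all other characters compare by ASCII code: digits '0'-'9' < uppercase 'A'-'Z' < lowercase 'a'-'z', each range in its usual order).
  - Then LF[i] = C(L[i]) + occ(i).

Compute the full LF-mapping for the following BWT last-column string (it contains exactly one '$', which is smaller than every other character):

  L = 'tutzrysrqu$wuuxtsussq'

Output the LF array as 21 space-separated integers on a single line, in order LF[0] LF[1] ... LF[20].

Answer: 9 12 10 20 3 19 5 4 1 13 0 17 14 15 18 11 6 16 7 8 2

Derivation:
Char counts: '$':1, 'q':2, 'r':2, 's':4, 't':3, 'u':5, 'w':1, 'x':1, 'y':1, 'z':1
C (first-col start): C('$')=0, C('q')=1, C('r')=3, C('s')=5, C('t')=9, C('u')=12, C('w')=17, C('x')=18, C('y')=19, C('z')=20
L[0]='t': occ=0, LF[0]=C('t')+0=9+0=9
L[1]='u': occ=0, LF[1]=C('u')+0=12+0=12
L[2]='t': occ=1, LF[2]=C('t')+1=9+1=10
L[3]='z': occ=0, LF[3]=C('z')+0=20+0=20
L[4]='r': occ=0, LF[4]=C('r')+0=3+0=3
L[5]='y': occ=0, LF[5]=C('y')+0=19+0=19
L[6]='s': occ=0, LF[6]=C('s')+0=5+0=5
L[7]='r': occ=1, LF[7]=C('r')+1=3+1=4
L[8]='q': occ=0, LF[8]=C('q')+0=1+0=1
L[9]='u': occ=1, LF[9]=C('u')+1=12+1=13
L[10]='$': occ=0, LF[10]=C('$')+0=0+0=0
L[11]='w': occ=0, LF[11]=C('w')+0=17+0=17
L[12]='u': occ=2, LF[12]=C('u')+2=12+2=14
L[13]='u': occ=3, LF[13]=C('u')+3=12+3=15
L[14]='x': occ=0, LF[14]=C('x')+0=18+0=18
L[15]='t': occ=2, LF[15]=C('t')+2=9+2=11
L[16]='s': occ=1, LF[16]=C('s')+1=5+1=6
L[17]='u': occ=4, LF[17]=C('u')+4=12+4=16
L[18]='s': occ=2, LF[18]=C('s')+2=5+2=7
L[19]='s': occ=3, LF[19]=C('s')+3=5+3=8
L[20]='q': occ=1, LF[20]=C('q')+1=1+1=2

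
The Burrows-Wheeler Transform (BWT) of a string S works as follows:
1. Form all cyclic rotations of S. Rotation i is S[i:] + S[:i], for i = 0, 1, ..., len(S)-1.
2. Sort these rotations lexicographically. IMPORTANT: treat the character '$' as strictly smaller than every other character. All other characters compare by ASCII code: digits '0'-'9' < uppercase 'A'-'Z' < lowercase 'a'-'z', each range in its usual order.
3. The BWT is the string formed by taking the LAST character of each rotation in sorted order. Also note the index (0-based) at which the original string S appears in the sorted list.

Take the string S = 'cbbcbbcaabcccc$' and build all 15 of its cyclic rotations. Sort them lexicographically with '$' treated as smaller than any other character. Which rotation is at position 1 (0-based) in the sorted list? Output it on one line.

Answer: aabcccc$cbbcbbc

Derivation:
All 15 rotations (rotation i = S[i:]+S[:i]):
  rot[0] = cbbcbbcaabcccc$
  rot[1] = bbcbbcaabcccc$c
  rot[2] = bcbbcaabcccc$cb
  rot[3] = cbbcaabcccc$cbb
  rot[4] = bbcaabcccc$cbbc
  rot[5] = bcaabcccc$cbbcb
  rot[6] = caabcccc$cbbcbb
  rot[7] = aabcccc$cbbcbbc
  rot[8] = abcccc$cbbcbbca
  rot[9] = bcccc$cbbcbbcaa
  rot[10] = cccc$cbbcbbcaab
  rot[11] = ccc$cbbcbbcaabc
  rot[12] = cc$cbbcbbcaabcc
  rot[13] = c$cbbcbbcaabccc
  rot[14] = $cbbcbbcaabcccc
Sorted (with $ < everything):
  sorted[0] = $cbbcbbcaabcccc
  sorted[1] = aabcccc$cbbcbbc
  sorted[2] = abcccc$cbbcbbca
  sorted[3] = bbcaabcccc$cbbc
  sorted[4] = bbcbbcaabcccc$c
  sorted[5] = bcaabcccc$cbbcb
  sorted[6] = bcbbcaabcccc$cb
  sorted[7] = bcccc$cbbcbbcaa
  sorted[8] = c$cbbcbbcaabccc
  sorted[9] = caabcccc$cbbcbb
  sorted[10] = cbbcaabcccc$cbb
  sorted[11] = cbbcbbcaabcccc$
  sorted[12] = cc$cbbcbbcaabcc
  sorted[13] = ccc$cbbcbbcaabc
  sorted[14] = cccc$cbbcbbcaab
sorted[1] = aabcccc$cbbcbbc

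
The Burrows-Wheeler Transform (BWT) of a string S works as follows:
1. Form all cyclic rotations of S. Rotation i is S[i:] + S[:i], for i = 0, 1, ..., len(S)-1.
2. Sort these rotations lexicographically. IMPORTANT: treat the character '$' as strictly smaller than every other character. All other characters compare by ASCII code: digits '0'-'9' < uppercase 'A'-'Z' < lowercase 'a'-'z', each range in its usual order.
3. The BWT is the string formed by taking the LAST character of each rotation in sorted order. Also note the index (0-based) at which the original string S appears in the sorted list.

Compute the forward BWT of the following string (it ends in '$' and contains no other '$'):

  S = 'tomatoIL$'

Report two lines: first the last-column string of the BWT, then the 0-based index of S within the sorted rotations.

All 9 rotations (rotation i = S[i:]+S[:i]):
  rot[0] = tomatoIL$
  rot[1] = omatoIL$t
  rot[2] = matoIL$to
  rot[3] = atoIL$tom
  rot[4] = toIL$toma
  rot[5] = oIL$tomat
  rot[6] = IL$tomato
  rot[7] = L$tomatoI
  rot[8] = $tomatoIL
Sorted (with $ < everything):
  sorted[0] = $tomatoIL  (last char: 'L')
  sorted[1] = IL$tomato  (last char: 'o')
  sorted[2] = L$tomatoI  (last char: 'I')
  sorted[3] = atoIL$tom  (last char: 'm')
  sorted[4] = matoIL$to  (last char: 'o')
  sorted[5] = oIL$tomat  (last char: 't')
  sorted[6] = omatoIL$t  (last char: 't')
  sorted[7] = toIL$toma  (last char: 'a')
  sorted[8] = tomatoIL$  (last char: '$')
Last column: LoImotta$
Original string S is at sorted index 8

Answer: LoImotta$
8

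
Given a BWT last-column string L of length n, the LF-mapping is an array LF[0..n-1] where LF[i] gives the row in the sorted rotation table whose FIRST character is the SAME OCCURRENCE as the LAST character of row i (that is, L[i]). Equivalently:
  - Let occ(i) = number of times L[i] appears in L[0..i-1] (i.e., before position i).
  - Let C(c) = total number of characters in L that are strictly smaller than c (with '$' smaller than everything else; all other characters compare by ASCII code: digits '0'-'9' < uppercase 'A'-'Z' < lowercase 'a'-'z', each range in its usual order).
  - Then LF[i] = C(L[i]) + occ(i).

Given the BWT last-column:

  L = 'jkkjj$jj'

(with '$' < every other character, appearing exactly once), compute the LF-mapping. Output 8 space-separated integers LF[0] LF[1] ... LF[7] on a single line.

Answer: 1 6 7 2 3 0 4 5

Derivation:
Char counts: '$':1, 'j':5, 'k':2
C (first-col start): C('$')=0, C('j')=1, C('k')=6
L[0]='j': occ=0, LF[0]=C('j')+0=1+0=1
L[1]='k': occ=0, LF[1]=C('k')+0=6+0=6
L[2]='k': occ=1, LF[2]=C('k')+1=6+1=7
L[3]='j': occ=1, LF[3]=C('j')+1=1+1=2
L[4]='j': occ=2, LF[4]=C('j')+2=1+2=3
L[5]='$': occ=0, LF[5]=C('$')+0=0+0=0
L[6]='j': occ=3, LF[6]=C('j')+3=1+3=4
L[7]='j': occ=4, LF[7]=C('j')+4=1+4=5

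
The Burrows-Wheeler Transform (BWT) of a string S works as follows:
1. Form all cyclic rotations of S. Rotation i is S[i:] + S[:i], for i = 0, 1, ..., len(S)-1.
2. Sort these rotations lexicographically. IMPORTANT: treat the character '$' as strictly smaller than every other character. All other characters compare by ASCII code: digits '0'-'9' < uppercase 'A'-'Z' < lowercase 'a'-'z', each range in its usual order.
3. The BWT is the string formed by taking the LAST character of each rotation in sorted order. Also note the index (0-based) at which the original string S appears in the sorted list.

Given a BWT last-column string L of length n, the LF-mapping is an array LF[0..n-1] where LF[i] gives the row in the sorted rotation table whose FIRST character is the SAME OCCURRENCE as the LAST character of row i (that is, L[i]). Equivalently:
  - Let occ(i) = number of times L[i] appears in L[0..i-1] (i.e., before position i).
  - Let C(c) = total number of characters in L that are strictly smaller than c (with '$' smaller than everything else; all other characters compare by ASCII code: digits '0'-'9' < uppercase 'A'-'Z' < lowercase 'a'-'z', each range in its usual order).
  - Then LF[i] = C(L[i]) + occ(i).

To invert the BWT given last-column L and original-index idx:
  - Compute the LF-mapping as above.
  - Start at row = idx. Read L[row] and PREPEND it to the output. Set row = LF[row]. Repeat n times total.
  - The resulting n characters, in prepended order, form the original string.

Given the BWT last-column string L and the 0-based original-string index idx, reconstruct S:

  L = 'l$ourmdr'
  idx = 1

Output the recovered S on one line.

LF mapping: 2 0 4 7 5 3 1 6
Walk LF starting at row 1, prepending L[row]:
  step 1: row=1, L[1]='$', prepend. Next row=LF[1]=0
  step 2: row=0, L[0]='l', prepend. Next row=LF[0]=2
  step 3: row=2, L[2]='o', prepend. Next row=LF[2]=4
  step 4: row=4, L[4]='r', prepend. Next row=LF[4]=5
  step 5: row=5, L[5]='m', prepend. Next row=LF[5]=3
  step 6: row=3, L[3]='u', prepend. Next row=LF[3]=7
  step 7: row=7, L[7]='r', prepend. Next row=LF[7]=6
  step 8: row=6, L[6]='d', prepend. Next row=LF[6]=1
Reversed output: drumrol$

Answer: drumrol$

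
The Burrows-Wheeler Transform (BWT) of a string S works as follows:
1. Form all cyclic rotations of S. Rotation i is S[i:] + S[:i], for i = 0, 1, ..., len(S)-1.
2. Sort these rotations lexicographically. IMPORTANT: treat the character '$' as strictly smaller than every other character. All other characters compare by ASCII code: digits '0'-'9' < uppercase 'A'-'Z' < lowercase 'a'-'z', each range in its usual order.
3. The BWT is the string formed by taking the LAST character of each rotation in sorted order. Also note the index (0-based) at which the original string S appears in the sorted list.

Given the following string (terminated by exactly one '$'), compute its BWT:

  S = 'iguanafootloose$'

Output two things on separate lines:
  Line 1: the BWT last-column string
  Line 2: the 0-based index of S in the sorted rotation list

All 16 rotations (rotation i = S[i:]+S[:i]):
  rot[0] = iguanafootloose$
  rot[1] = guanafootloose$i
  rot[2] = uanafootloose$ig
  rot[3] = anafootloose$igu
  rot[4] = nafootloose$igua
  rot[5] = afootloose$iguan
  rot[6] = footloose$iguana
  rot[7] = ootloose$iguanaf
  rot[8] = otloose$iguanafo
  rot[9] = tloose$iguanafoo
  rot[10] = loose$iguanafoot
  rot[11] = oose$iguanafootl
  rot[12] = ose$iguanafootlo
  rot[13] = se$iguanafootloo
  rot[14] = e$iguanafootloos
  rot[15] = $iguanafootloose
Sorted (with $ < everything):
  sorted[0] = $iguanafootloose  (last char: 'e')
  sorted[1] = afootloose$iguan  (last char: 'n')
  sorted[2] = anafootloose$igu  (last char: 'u')
  sorted[3] = e$iguanafootloos  (last char: 's')
  sorted[4] = footloose$iguana  (last char: 'a')
  sorted[5] = guanafootloose$i  (last char: 'i')
  sorted[6] = iguanafootloose$  (last char: '$')
  sorted[7] = loose$iguanafoot  (last char: 't')
  sorted[8] = nafootloose$igua  (last char: 'a')
  sorted[9] = oose$iguanafootl  (last char: 'l')
  sorted[10] = ootloose$iguanaf  (last char: 'f')
  sorted[11] = ose$iguanafootlo  (last char: 'o')
  sorted[12] = otloose$iguanafo  (last char: 'o')
  sorted[13] = se$iguanafootloo  (last char: 'o')
  sorted[14] = tloose$iguanafoo  (last char: 'o')
  sorted[15] = uanafootloose$ig  (last char: 'g')
Last column: enusai$talfoooog
Original string S is at sorted index 6

Answer: enusai$talfoooog
6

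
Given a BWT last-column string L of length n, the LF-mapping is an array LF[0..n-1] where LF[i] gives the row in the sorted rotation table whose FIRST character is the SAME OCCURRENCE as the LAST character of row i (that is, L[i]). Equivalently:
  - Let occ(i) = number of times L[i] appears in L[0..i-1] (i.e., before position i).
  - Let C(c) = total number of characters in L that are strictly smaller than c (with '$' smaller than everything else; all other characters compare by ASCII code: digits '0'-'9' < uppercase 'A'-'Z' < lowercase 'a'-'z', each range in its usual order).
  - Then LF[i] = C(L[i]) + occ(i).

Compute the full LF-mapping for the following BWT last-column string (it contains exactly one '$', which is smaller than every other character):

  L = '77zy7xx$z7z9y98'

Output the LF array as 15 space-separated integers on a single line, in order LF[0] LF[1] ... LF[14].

Answer: 1 2 12 10 3 8 9 0 13 4 14 6 11 7 5

Derivation:
Char counts: '$':1, '7':4, '8':1, '9':2, 'x':2, 'y':2, 'z':3
C (first-col start): C('$')=0, C('7')=1, C('8')=5, C('9')=6, C('x')=8, C('y')=10, C('z')=12
L[0]='7': occ=0, LF[0]=C('7')+0=1+0=1
L[1]='7': occ=1, LF[1]=C('7')+1=1+1=2
L[2]='z': occ=0, LF[2]=C('z')+0=12+0=12
L[3]='y': occ=0, LF[3]=C('y')+0=10+0=10
L[4]='7': occ=2, LF[4]=C('7')+2=1+2=3
L[5]='x': occ=0, LF[5]=C('x')+0=8+0=8
L[6]='x': occ=1, LF[6]=C('x')+1=8+1=9
L[7]='$': occ=0, LF[7]=C('$')+0=0+0=0
L[8]='z': occ=1, LF[8]=C('z')+1=12+1=13
L[9]='7': occ=3, LF[9]=C('7')+3=1+3=4
L[10]='z': occ=2, LF[10]=C('z')+2=12+2=14
L[11]='9': occ=0, LF[11]=C('9')+0=6+0=6
L[12]='y': occ=1, LF[12]=C('y')+1=10+1=11
L[13]='9': occ=1, LF[13]=C('9')+1=6+1=7
L[14]='8': occ=0, LF[14]=C('8')+0=5+0=5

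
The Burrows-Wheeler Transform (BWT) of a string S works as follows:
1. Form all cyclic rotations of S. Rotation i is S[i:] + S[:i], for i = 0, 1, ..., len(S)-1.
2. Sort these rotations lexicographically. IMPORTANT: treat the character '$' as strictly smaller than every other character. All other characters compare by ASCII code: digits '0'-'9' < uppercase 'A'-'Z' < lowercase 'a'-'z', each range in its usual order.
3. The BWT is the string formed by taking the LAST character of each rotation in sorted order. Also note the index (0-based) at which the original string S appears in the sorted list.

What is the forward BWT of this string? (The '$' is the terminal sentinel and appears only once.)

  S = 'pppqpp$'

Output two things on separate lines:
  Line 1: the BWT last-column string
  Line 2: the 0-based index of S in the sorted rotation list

All 7 rotations (rotation i = S[i:]+S[:i]):
  rot[0] = pppqpp$
  rot[1] = ppqpp$p
  rot[2] = pqpp$pp
  rot[3] = qpp$ppp
  rot[4] = pp$pppq
  rot[5] = p$pppqp
  rot[6] = $pppqpp
Sorted (with $ < everything):
  sorted[0] = $pppqpp  (last char: 'p')
  sorted[1] = p$pppqp  (last char: 'p')
  sorted[2] = pp$pppq  (last char: 'q')
  sorted[3] = pppqpp$  (last char: '$')
  sorted[4] = ppqpp$p  (last char: 'p')
  sorted[5] = pqpp$pp  (last char: 'p')
  sorted[6] = qpp$ppp  (last char: 'p')
Last column: ppq$ppp
Original string S is at sorted index 3

Answer: ppq$ppp
3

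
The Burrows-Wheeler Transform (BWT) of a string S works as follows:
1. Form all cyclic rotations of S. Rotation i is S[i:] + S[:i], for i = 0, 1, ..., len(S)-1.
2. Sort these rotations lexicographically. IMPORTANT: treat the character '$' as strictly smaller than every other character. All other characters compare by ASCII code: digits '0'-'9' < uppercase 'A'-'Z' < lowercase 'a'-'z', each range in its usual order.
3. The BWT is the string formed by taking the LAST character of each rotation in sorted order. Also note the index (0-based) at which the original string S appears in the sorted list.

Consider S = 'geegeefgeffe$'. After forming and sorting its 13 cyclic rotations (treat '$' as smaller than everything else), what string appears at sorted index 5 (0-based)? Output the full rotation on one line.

Answer: efgeffe$geege

Derivation:
All 13 rotations (rotation i = S[i:]+S[:i]):
  rot[0] = geegeefgeffe$
  rot[1] = eegeefgeffe$g
  rot[2] = egeefgeffe$ge
  rot[3] = geefgeffe$gee
  rot[4] = eefgeffe$geeg
  rot[5] = efgeffe$geege
  rot[6] = fgeffe$geegee
  rot[7] = geffe$geegeef
  rot[8] = effe$geegeefg
  rot[9] = ffe$geegeefge
  rot[10] = fe$geegeefgef
  rot[11] = e$geegeefgeff
  rot[12] = $geegeefgeffe
Sorted (with $ < everything):
  sorted[0] = $geegeefgeffe
  sorted[1] = e$geegeefgeff
  sorted[2] = eefgeffe$geeg
  sorted[3] = eegeefgeffe$g
  sorted[4] = effe$geegeefg
  sorted[5] = efgeffe$geege
  sorted[6] = egeefgeffe$ge
  sorted[7] = fe$geegeefgef
  sorted[8] = ffe$geegeefge
  sorted[9] = fgeffe$geegee
  sorted[10] = geefgeffe$gee
  sorted[11] = geegeefgeffe$
  sorted[12] = geffe$geegeef
sorted[5] = efgeffe$geege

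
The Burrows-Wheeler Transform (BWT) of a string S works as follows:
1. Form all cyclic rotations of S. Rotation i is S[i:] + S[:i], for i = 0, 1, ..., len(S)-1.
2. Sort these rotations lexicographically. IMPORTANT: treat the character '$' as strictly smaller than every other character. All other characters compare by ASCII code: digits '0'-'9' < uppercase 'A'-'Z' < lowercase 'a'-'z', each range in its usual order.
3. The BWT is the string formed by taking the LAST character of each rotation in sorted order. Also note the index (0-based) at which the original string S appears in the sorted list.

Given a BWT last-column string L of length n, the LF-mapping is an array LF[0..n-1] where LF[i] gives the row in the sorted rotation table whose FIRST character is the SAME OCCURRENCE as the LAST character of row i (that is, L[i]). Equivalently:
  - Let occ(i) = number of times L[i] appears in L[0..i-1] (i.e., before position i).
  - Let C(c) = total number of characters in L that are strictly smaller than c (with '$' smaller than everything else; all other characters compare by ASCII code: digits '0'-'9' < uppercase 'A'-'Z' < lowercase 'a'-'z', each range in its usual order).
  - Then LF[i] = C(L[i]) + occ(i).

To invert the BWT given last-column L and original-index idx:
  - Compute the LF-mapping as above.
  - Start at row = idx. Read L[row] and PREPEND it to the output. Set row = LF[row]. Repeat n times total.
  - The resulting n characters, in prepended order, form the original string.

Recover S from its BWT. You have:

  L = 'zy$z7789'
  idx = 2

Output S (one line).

LF mapping: 6 5 0 7 1 2 3 4
Walk LF starting at row 2, prepending L[row]:
  step 1: row=2, L[2]='$', prepend. Next row=LF[2]=0
  step 2: row=0, L[0]='z', prepend. Next row=LF[0]=6
  step 3: row=6, L[6]='8', prepend. Next row=LF[6]=3
  step 4: row=3, L[3]='z', prepend. Next row=LF[3]=7
  step 5: row=7, L[7]='9', prepend. Next row=LF[7]=4
  step 6: row=4, L[4]='7', prepend. Next row=LF[4]=1
  step 7: row=1, L[1]='y', prepend. Next row=LF[1]=5
  step 8: row=5, L[5]='7', prepend. Next row=LF[5]=2
Reversed output: 7y79z8z$

Answer: 7y79z8z$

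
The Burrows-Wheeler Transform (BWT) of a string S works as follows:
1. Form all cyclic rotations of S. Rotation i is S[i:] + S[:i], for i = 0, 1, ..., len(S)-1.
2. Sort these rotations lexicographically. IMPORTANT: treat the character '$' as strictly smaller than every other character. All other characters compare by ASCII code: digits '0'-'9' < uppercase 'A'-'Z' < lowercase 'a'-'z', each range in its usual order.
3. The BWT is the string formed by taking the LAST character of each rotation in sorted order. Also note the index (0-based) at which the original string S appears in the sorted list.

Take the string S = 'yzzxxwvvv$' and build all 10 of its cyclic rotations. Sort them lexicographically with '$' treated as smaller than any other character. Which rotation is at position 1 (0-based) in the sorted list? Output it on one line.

Answer: v$yzzxxwvv

Derivation:
All 10 rotations (rotation i = S[i:]+S[:i]):
  rot[0] = yzzxxwvvv$
  rot[1] = zzxxwvvv$y
  rot[2] = zxxwvvv$yz
  rot[3] = xxwvvv$yzz
  rot[4] = xwvvv$yzzx
  rot[5] = wvvv$yzzxx
  rot[6] = vvv$yzzxxw
  rot[7] = vv$yzzxxwv
  rot[8] = v$yzzxxwvv
  rot[9] = $yzzxxwvvv
Sorted (with $ < everything):
  sorted[0] = $yzzxxwvvv
  sorted[1] = v$yzzxxwvv
  sorted[2] = vv$yzzxxwv
  sorted[3] = vvv$yzzxxw
  sorted[4] = wvvv$yzzxx
  sorted[5] = xwvvv$yzzx
  sorted[6] = xxwvvv$yzz
  sorted[7] = yzzxxwvvv$
  sorted[8] = zxxwvvv$yz
  sorted[9] = zzxxwvvv$y
sorted[1] = v$yzzxxwvv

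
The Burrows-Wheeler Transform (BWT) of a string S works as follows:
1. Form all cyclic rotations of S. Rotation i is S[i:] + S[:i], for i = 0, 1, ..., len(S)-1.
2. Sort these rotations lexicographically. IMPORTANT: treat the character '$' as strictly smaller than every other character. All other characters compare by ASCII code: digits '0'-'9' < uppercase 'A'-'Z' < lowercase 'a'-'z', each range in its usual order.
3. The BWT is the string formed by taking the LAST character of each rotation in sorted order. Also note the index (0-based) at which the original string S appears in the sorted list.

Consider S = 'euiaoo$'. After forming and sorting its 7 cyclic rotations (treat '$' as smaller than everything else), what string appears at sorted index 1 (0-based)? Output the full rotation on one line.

Answer: aoo$eui

Derivation:
All 7 rotations (rotation i = S[i:]+S[:i]):
  rot[0] = euiaoo$
  rot[1] = uiaoo$e
  rot[2] = iaoo$eu
  rot[3] = aoo$eui
  rot[4] = oo$euia
  rot[5] = o$euiao
  rot[6] = $euiaoo
Sorted (with $ < everything):
  sorted[0] = $euiaoo
  sorted[1] = aoo$eui
  sorted[2] = euiaoo$
  sorted[3] = iaoo$eu
  sorted[4] = o$euiao
  sorted[5] = oo$euia
  sorted[6] = uiaoo$e
sorted[1] = aoo$eui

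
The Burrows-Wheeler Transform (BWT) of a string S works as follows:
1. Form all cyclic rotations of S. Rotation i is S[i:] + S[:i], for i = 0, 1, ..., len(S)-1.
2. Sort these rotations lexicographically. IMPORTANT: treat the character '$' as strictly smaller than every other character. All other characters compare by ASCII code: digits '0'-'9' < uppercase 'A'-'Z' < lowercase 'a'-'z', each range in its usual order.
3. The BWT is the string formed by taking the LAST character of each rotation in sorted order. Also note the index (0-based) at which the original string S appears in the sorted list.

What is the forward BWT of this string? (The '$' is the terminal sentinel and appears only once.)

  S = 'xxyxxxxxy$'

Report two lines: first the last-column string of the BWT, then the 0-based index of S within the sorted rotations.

Answer: yyxxx$xxxx
5

Derivation:
All 10 rotations (rotation i = S[i:]+S[:i]):
  rot[0] = xxyxxxxxy$
  rot[1] = xyxxxxxy$x
  rot[2] = yxxxxxy$xx
  rot[3] = xxxxxy$xxy
  rot[4] = xxxxy$xxyx
  rot[5] = xxxy$xxyxx
  rot[6] = xxy$xxyxxx
  rot[7] = xy$xxyxxxx
  rot[8] = y$xxyxxxxx
  rot[9] = $xxyxxxxxy
Sorted (with $ < everything):
  sorted[0] = $xxyxxxxxy  (last char: 'y')
  sorted[1] = xxxxxy$xxy  (last char: 'y')
  sorted[2] = xxxxy$xxyx  (last char: 'x')
  sorted[3] = xxxy$xxyxx  (last char: 'x')
  sorted[4] = xxy$xxyxxx  (last char: 'x')
  sorted[5] = xxyxxxxxy$  (last char: '$')
  sorted[6] = xy$xxyxxxx  (last char: 'x')
  sorted[7] = xyxxxxxy$x  (last char: 'x')
  sorted[8] = y$xxyxxxxx  (last char: 'x')
  sorted[9] = yxxxxxy$xx  (last char: 'x')
Last column: yyxxx$xxxx
Original string S is at sorted index 5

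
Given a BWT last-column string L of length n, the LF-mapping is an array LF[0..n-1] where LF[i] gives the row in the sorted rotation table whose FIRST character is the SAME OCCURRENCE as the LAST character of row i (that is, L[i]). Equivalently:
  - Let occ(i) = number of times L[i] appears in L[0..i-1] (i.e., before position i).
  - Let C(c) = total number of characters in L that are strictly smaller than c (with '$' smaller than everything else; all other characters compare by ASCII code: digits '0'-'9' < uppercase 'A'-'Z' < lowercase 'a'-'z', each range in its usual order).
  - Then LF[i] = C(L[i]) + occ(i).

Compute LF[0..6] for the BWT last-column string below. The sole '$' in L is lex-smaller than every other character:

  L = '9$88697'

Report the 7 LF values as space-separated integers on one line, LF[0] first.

Char counts: '$':1, '6':1, '7':1, '8':2, '9':2
C (first-col start): C('$')=0, C('6')=1, C('7')=2, C('8')=3, C('9')=5
L[0]='9': occ=0, LF[0]=C('9')+0=5+0=5
L[1]='$': occ=0, LF[1]=C('$')+0=0+0=0
L[2]='8': occ=0, LF[2]=C('8')+0=3+0=3
L[3]='8': occ=1, LF[3]=C('8')+1=3+1=4
L[4]='6': occ=0, LF[4]=C('6')+0=1+0=1
L[5]='9': occ=1, LF[5]=C('9')+1=5+1=6
L[6]='7': occ=0, LF[6]=C('7')+0=2+0=2

Answer: 5 0 3 4 1 6 2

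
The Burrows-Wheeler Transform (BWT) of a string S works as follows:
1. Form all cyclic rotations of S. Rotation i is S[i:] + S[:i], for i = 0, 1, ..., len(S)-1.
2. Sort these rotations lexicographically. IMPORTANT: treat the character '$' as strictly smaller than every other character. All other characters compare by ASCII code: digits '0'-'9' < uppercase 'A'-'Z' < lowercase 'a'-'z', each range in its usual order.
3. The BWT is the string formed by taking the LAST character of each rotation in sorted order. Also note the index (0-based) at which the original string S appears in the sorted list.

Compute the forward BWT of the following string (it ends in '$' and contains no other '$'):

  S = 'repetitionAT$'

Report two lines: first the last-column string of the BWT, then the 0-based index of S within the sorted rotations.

All 13 rotations (rotation i = S[i:]+S[:i]):
  rot[0] = repetitionAT$
  rot[1] = epetitionAT$r
  rot[2] = petitionAT$re
  rot[3] = etitionAT$rep
  rot[4] = titionAT$repe
  rot[5] = itionAT$repet
  rot[6] = tionAT$repeti
  rot[7] = ionAT$repetit
  rot[8] = onAT$repetiti
  rot[9] = nAT$repetitio
  rot[10] = AT$repetition
  rot[11] = T$repetitionA
  rot[12] = $repetitionAT
Sorted (with $ < everything):
  sorted[0] = $repetitionAT  (last char: 'T')
  sorted[1] = AT$repetition  (last char: 'n')
  sorted[2] = T$repetitionA  (last char: 'A')
  sorted[3] = epetitionAT$r  (last char: 'r')
  sorted[4] = etitionAT$rep  (last char: 'p')
  sorted[5] = ionAT$repetit  (last char: 't')
  sorted[6] = itionAT$repet  (last char: 't')
  sorted[7] = nAT$repetitio  (last char: 'o')
  sorted[8] = onAT$repetiti  (last char: 'i')
  sorted[9] = petitionAT$re  (last char: 'e')
  sorted[10] = repetitionAT$  (last char: '$')
  sorted[11] = tionAT$repeti  (last char: 'i')
  sorted[12] = titionAT$repe  (last char: 'e')
Last column: TnArpttoie$ie
Original string S is at sorted index 10

Answer: TnArpttoie$ie
10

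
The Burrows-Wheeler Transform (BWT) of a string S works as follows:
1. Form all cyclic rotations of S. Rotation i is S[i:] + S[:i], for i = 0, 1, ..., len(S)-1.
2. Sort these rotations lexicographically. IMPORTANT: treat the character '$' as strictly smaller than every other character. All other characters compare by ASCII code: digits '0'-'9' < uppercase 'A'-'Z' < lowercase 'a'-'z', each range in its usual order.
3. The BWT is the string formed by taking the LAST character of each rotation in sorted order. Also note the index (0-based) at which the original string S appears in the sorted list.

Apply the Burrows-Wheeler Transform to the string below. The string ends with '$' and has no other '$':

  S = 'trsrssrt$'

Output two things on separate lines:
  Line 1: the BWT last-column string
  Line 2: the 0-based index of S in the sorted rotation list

Answer: ttssrsrr$
8

Derivation:
All 9 rotations (rotation i = S[i:]+S[:i]):
  rot[0] = trsrssrt$
  rot[1] = rsrssrt$t
  rot[2] = srssrt$tr
  rot[3] = rssrt$trs
  rot[4] = ssrt$trsr
  rot[5] = srt$trsrs
  rot[6] = rt$trsrss
  rot[7] = t$trsrssr
  rot[8] = $trsrssrt
Sorted (with $ < everything):
  sorted[0] = $trsrssrt  (last char: 't')
  sorted[1] = rsrssrt$t  (last char: 't')
  sorted[2] = rssrt$trs  (last char: 's')
  sorted[3] = rt$trsrss  (last char: 's')
  sorted[4] = srssrt$tr  (last char: 'r')
  sorted[5] = srt$trsrs  (last char: 's')
  sorted[6] = ssrt$trsr  (last char: 'r')
  sorted[7] = t$trsrssr  (last char: 'r')
  sorted[8] = trsrssrt$  (last char: '$')
Last column: ttssrsrr$
Original string S is at sorted index 8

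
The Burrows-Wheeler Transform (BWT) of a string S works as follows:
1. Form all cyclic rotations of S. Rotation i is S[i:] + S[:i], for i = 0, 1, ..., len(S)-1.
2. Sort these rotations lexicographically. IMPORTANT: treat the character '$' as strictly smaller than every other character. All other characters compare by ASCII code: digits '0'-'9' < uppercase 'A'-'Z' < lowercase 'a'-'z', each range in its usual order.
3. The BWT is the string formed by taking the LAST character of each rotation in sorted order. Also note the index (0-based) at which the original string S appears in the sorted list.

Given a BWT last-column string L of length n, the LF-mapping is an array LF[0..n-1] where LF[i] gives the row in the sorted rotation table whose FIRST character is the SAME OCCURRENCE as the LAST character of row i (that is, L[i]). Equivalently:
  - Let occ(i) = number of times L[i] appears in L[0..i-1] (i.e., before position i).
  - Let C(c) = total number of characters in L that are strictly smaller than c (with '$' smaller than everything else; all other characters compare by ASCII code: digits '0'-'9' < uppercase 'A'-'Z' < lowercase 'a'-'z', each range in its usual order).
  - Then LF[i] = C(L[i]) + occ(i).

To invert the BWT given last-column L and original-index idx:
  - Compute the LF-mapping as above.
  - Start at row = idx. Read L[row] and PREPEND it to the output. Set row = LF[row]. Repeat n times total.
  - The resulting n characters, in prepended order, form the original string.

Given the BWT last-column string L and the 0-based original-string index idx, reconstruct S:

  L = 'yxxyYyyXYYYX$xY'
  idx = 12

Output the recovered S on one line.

Answer: yYYxXYyYxyYxXy$

Derivation:
LF mapping: 11 8 9 12 3 13 14 1 4 5 6 2 0 10 7
Walk LF starting at row 12, prepending L[row]:
  step 1: row=12, L[12]='$', prepend. Next row=LF[12]=0
  step 2: row=0, L[0]='y', prepend. Next row=LF[0]=11
  step 3: row=11, L[11]='X', prepend. Next row=LF[11]=2
  step 4: row=2, L[2]='x', prepend. Next row=LF[2]=9
  step 5: row=9, L[9]='Y', prepend. Next row=LF[9]=5
  step 6: row=5, L[5]='y', prepend. Next row=LF[5]=13
  step 7: row=13, L[13]='x', prepend. Next row=LF[13]=10
  step 8: row=10, L[10]='Y', prepend. Next row=LF[10]=6
  step 9: row=6, L[6]='y', prepend. Next row=LF[6]=14
  step 10: row=14, L[14]='Y', prepend. Next row=LF[14]=7
  step 11: row=7, L[7]='X', prepend. Next row=LF[7]=1
  step 12: row=1, L[1]='x', prepend. Next row=LF[1]=8
  step 13: row=8, L[8]='Y', prepend. Next row=LF[8]=4
  step 14: row=4, L[4]='Y', prepend. Next row=LF[4]=3
  step 15: row=3, L[3]='y', prepend. Next row=LF[3]=12
Reversed output: yYYxXYyYxyYxXy$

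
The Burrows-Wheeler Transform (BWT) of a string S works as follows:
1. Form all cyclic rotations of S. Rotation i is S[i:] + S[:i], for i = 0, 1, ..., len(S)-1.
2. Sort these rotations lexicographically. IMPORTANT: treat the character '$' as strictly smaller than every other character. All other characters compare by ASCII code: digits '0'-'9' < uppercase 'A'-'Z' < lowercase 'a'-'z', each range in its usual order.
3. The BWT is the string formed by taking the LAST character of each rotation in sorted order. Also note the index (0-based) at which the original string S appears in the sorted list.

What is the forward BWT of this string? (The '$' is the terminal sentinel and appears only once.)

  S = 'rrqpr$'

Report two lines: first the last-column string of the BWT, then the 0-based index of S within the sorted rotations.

Answer: rqrpr$
5

Derivation:
All 6 rotations (rotation i = S[i:]+S[:i]):
  rot[0] = rrqpr$
  rot[1] = rqpr$r
  rot[2] = qpr$rr
  rot[3] = pr$rrq
  rot[4] = r$rrqp
  rot[5] = $rrqpr
Sorted (with $ < everything):
  sorted[0] = $rrqpr  (last char: 'r')
  sorted[1] = pr$rrq  (last char: 'q')
  sorted[2] = qpr$rr  (last char: 'r')
  sorted[3] = r$rrqp  (last char: 'p')
  sorted[4] = rqpr$r  (last char: 'r')
  sorted[5] = rrqpr$  (last char: '$')
Last column: rqrpr$
Original string S is at sorted index 5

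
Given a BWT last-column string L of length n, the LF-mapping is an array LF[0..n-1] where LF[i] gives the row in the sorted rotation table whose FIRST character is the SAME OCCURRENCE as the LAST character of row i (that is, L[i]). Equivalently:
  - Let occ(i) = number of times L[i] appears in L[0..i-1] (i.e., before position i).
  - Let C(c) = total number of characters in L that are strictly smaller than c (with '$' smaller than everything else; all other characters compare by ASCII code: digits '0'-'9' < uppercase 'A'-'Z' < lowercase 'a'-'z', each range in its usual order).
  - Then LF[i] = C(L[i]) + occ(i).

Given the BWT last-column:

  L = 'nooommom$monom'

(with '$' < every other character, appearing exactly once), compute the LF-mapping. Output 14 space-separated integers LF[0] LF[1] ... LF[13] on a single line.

Char counts: '$':1, 'm':5, 'n':2, 'o':6
C (first-col start): C('$')=0, C('m')=1, C('n')=6, C('o')=8
L[0]='n': occ=0, LF[0]=C('n')+0=6+0=6
L[1]='o': occ=0, LF[1]=C('o')+0=8+0=8
L[2]='o': occ=1, LF[2]=C('o')+1=8+1=9
L[3]='o': occ=2, LF[3]=C('o')+2=8+2=10
L[4]='m': occ=0, LF[4]=C('m')+0=1+0=1
L[5]='m': occ=1, LF[5]=C('m')+1=1+1=2
L[6]='o': occ=3, LF[6]=C('o')+3=8+3=11
L[7]='m': occ=2, LF[7]=C('m')+2=1+2=3
L[8]='$': occ=0, LF[8]=C('$')+0=0+0=0
L[9]='m': occ=3, LF[9]=C('m')+3=1+3=4
L[10]='o': occ=4, LF[10]=C('o')+4=8+4=12
L[11]='n': occ=1, LF[11]=C('n')+1=6+1=7
L[12]='o': occ=5, LF[12]=C('o')+5=8+5=13
L[13]='m': occ=4, LF[13]=C('m')+4=1+4=5

Answer: 6 8 9 10 1 2 11 3 0 4 12 7 13 5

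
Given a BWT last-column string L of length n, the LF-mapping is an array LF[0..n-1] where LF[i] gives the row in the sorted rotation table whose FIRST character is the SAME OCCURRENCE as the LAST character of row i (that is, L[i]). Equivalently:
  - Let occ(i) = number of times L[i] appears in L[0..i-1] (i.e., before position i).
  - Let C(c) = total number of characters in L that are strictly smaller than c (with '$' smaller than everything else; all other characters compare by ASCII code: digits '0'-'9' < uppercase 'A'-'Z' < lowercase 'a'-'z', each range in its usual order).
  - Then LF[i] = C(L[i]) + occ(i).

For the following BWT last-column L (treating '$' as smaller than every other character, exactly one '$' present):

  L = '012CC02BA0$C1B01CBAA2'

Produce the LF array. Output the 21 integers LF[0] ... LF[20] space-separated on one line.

Char counts: '$':1, '0':4, '1':3, '2':3, 'A':3, 'B':3, 'C':4
C (first-col start): C('$')=0, C('0')=1, C('1')=5, C('2')=8, C('A')=11, C('B')=14, C('C')=17
L[0]='0': occ=0, LF[0]=C('0')+0=1+0=1
L[1]='1': occ=0, LF[1]=C('1')+0=5+0=5
L[2]='2': occ=0, LF[2]=C('2')+0=8+0=8
L[3]='C': occ=0, LF[3]=C('C')+0=17+0=17
L[4]='C': occ=1, LF[4]=C('C')+1=17+1=18
L[5]='0': occ=1, LF[5]=C('0')+1=1+1=2
L[6]='2': occ=1, LF[6]=C('2')+1=8+1=9
L[7]='B': occ=0, LF[7]=C('B')+0=14+0=14
L[8]='A': occ=0, LF[8]=C('A')+0=11+0=11
L[9]='0': occ=2, LF[9]=C('0')+2=1+2=3
L[10]='$': occ=0, LF[10]=C('$')+0=0+0=0
L[11]='C': occ=2, LF[11]=C('C')+2=17+2=19
L[12]='1': occ=1, LF[12]=C('1')+1=5+1=6
L[13]='B': occ=1, LF[13]=C('B')+1=14+1=15
L[14]='0': occ=3, LF[14]=C('0')+3=1+3=4
L[15]='1': occ=2, LF[15]=C('1')+2=5+2=7
L[16]='C': occ=3, LF[16]=C('C')+3=17+3=20
L[17]='B': occ=2, LF[17]=C('B')+2=14+2=16
L[18]='A': occ=1, LF[18]=C('A')+1=11+1=12
L[19]='A': occ=2, LF[19]=C('A')+2=11+2=13
L[20]='2': occ=2, LF[20]=C('2')+2=8+2=10

Answer: 1 5 8 17 18 2 9 14 11 3 0 19 6 15 4 7 20 16 12 13 10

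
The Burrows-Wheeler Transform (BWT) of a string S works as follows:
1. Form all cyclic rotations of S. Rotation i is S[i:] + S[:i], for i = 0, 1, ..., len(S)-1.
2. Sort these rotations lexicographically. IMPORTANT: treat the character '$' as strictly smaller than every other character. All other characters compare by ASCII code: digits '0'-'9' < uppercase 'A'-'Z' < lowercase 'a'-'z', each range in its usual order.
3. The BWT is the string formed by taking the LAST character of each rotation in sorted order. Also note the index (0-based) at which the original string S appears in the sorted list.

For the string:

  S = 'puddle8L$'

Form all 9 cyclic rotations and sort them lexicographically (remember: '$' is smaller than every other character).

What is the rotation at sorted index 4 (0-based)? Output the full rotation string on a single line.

Answer: dle8L$pud

Derivation:
All 9 rotations (rotation i = S[i:]+S[:i]):
  rot[0] = puddle8L$
  rot[1] = uddle8L$p
  rot[2] = ddle8L$pu
  rot[3] = dle8L$pud
  rot[4] = le8L$pudd
  rot[5] = e8L$puddl
  rot[6] = 8L$puddle
  rot[7] = L$puddle8
  rot[8] = $puddle8L
Sorted (with $ < everything):
  sorted[0] = $puddle8L
  sorted[1] = 8L$puddle
  sorted[2] = L$puddle8
  sorted[3] = ddle8L$pu
  sorted[4] = dle8L$pud
  sorted[5] = e8L$puddl
  sorted[6] = le8L$pudd
  sorted[7] = puddle8L$
  sorted[8] = uddle8L$p
sorted[4] = dle8L$pud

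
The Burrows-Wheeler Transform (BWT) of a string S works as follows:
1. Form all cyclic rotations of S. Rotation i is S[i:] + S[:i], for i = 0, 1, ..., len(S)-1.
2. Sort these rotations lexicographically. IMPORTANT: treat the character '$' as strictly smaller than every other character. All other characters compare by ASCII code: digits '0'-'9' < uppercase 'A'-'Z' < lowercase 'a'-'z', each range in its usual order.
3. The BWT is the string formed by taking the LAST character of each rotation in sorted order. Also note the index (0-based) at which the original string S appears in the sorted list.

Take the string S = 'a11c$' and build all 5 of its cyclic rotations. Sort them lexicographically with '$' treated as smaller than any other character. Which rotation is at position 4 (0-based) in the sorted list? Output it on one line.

All 5 rotations (rotation i = S[i:]+S[:i]):
  rot[0] = a11c$
  rot[1] = 11c$a
  rot[2] = 1c$a1
  rot[3] = c$a11
  rot[4] = $a11c
Sorted (with $ < everything):
  sorted[0] = $a11c
  sorted[1] = 11c$a
  sorted[2] = 1c$a1
  sorted[3] = a11c$
  sorted[4] = c$a11
sorted[4] = c$a11

Answer: c$a11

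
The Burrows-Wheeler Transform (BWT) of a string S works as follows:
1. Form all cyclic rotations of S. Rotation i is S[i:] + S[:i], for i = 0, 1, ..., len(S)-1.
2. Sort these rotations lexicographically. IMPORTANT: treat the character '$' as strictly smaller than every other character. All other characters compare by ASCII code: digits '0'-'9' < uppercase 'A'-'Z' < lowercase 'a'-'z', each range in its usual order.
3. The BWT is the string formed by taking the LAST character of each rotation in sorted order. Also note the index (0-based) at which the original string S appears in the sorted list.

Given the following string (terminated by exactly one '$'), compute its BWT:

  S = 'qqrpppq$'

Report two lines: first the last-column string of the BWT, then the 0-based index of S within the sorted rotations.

All 8 rotations (rotation i = S[i:]+S[:i]):
  rot[0] = qqrpppq$
  rot[1] = qrpppq$q
  rot[2] = rpppq$qq
  rot[3] = pppq$qqr
  rot[4] = ppq$qqrp
  rot[5] = pq$qqrpp
  rot[6] = q$qqrppp
  rot[7] = $qqrpppq
Sorted (with $ < everything):
  sorted[0] = $qqrpppq  (last char: 'q')
  sorted[1] = pppq$qqr  (last char: 'r')
  sorted[2] = ppq$qqrp  (last char: 'p')
  sorted[3] = pq$qqrpp  (last char: 'p')
  sorted[4] = q$qqrppp  (last char: 'p')
  sorted[5] = qqrpppq$  (last char: '$')
  sorted[6] = qrpppq$q  (last char: 'q')
  sorted[7] = rpppq$qq  (last char: 'q')
Last column: qrppp$qq
Original string S is at sorted index 5

Answer: qrppp$qq
5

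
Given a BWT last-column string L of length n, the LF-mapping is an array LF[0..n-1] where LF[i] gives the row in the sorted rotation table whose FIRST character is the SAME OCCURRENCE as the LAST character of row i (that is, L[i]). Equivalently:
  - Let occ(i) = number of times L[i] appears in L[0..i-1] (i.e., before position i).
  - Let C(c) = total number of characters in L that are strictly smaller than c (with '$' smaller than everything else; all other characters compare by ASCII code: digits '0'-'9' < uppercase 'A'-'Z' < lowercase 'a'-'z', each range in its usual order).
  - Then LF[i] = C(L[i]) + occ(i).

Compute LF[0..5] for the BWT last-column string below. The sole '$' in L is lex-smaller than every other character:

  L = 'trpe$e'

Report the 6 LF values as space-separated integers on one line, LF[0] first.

Char counts: '$':1, 'e':2, 'p':1, 'r':1, 't':1
C (first-col start): C('$')=0, C('e')=1, C('p')=3, C('r')=4, C('t')=5
L[0]='t': occ=0, LF[0]=C('t')+0=5+0=5
L[1]='r': occ=0, LF[1]=C('r')+0=4+0=4
L[2]='p': occ=0, LF[2]=C('p')+0=3+0=3
L[3]='e': occ=0, LF[3]=C('e')+0=1+0=1
L[4]='$': occ=0, LF[4]=C('$')+0=0+0=0
L[5]='e': occ=1, LF[5]=C('e')+1=1+1=2

Answer: 5 4 3 1 0 2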